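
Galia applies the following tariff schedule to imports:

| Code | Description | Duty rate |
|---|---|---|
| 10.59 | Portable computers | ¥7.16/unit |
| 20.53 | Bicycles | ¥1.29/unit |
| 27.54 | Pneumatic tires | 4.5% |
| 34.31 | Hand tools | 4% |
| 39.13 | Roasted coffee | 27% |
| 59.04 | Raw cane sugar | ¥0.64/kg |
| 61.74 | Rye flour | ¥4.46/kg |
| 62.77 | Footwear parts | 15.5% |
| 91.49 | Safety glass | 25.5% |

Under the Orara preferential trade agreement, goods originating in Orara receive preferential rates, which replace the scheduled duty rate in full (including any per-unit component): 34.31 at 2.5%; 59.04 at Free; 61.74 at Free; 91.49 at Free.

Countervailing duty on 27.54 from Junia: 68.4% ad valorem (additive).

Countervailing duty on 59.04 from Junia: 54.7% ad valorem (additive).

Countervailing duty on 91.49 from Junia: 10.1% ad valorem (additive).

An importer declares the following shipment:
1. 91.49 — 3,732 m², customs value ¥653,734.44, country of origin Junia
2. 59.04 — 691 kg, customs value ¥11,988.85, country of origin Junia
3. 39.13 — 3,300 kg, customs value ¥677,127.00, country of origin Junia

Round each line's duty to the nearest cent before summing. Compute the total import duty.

¥422,553.89

Line 1 (91.49, Junia, 3,732 m², ¥653,734.44):
Base rate for 91.49 is 25.5%.
91.49 has an FTA preferential rate, but origin Junia is not Orara; base rate stands.
Additional duty on 91.49 from Junia: +10.1%. Applied ad valorem rate: 25.5% + 10.1% = 35.6%.
Duty = ¥653,734.44 × 35.6% = ¥232,729.46.
Line 2 (59.04, Junia, 691 kg, ¥11,988.85):
Base rate for 59.04 is ¥0.64/kg.
59.04 has an FTA preferential rate, but origin Junia is not Orara; base rate stands.
Additional duty on 59.04 from Junia: +54.7% ad valorem. Applied ad valorem rate = 54.7%.
Duty = ¥11,988.85 × 54.7% + 691 × ¥0.64 = ¥7,000.14.
Line 3 (39.13, Junia, 3,300 kg, ¥677,127.00):
Base rate for 39.13 is 27%.
Duty = ¥677,127.00 × 27% = ¥182,824.29.
Total = ¥232,729.46 + ¥7,000.14 + ¥182,824.29 = ¥422,553.89.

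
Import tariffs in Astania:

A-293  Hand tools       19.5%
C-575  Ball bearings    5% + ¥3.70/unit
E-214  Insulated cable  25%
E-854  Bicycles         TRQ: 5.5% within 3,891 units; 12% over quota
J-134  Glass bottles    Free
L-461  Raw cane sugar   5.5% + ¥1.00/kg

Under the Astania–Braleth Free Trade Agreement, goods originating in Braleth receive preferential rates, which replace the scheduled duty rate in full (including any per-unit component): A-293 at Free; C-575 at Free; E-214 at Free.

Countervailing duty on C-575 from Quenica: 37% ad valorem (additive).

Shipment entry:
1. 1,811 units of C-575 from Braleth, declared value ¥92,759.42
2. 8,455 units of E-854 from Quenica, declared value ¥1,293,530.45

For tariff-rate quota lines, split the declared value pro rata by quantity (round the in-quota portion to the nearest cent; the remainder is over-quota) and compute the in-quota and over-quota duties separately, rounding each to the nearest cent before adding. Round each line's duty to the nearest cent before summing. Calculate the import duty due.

¥116,530.18

Line 1 (C-575, Braleth, 1,811 units, ¥92,759.42):
Base rate for C-575 is 5% + ¥3.70/unit.
Origin Braleth qualifies under the Astania–Braleth agreement and C-575 is covered: preferential rate Free applies instead.
The additional-duty order on C-575 targets Quenica, not Braleth; it does not apply.
Duty = ¥92,759.42 × 0% = ¥0.00.
Line 2 (E-854, Quenica, 8,455 units, ¥1,293,530.45):
Code E-854 is under a tariff-rate quota (threshold 3,891 units). In-quota: 3,891 units at 5.5%; over-quota: 4,564 units at 12%.
Pro-rata value split: in-quota = ¥1,293,530.45 × 3,891/8,455 = ¥595,284.09; over-quota = ¥1,293,530.45 − ¥595,284.09 = ¥698,246.36.
In-quota duty = ¥595,284.09 × 5.5% = ¥32,740.62. Over-quota duty = ¥698,246.36 × 12% = ¥83,789.56.
Line duty = ¥32,740.62 + ¥83,789.56 = ¥116,530.18.
Total = ¥0.00 + ¥116,530.18 = ¥116,530.18.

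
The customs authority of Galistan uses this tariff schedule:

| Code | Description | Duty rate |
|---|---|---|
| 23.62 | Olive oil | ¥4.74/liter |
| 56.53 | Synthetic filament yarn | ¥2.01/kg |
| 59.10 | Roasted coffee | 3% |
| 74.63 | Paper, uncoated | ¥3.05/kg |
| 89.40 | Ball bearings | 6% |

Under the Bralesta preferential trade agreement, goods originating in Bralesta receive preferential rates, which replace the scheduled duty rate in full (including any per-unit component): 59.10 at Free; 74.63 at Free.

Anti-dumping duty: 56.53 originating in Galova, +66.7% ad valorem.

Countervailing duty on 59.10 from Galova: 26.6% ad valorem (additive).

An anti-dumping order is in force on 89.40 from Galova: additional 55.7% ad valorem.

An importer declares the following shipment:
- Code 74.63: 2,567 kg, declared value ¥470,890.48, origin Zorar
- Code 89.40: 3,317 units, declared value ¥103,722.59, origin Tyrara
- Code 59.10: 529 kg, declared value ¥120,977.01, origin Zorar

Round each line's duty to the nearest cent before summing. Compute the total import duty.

Line 1 (74.63, Zorar, 2,567 kg, ¥470,890.48):
Base rate for 74.63 is ¥3.05/kg.
74.63 has an FTA preferential rate, but origin Zorar is not Bralesta; base rate stands.
Duty = 2,567 × ¥3.05 = ¥7,829.35.
Line 2 (89.40, Tyrara, 3,317 units, ¥103,722.59):
Base rate for 89.40 is 6%.
The additional-duty order on 89.40 targets Galova, not Tyrara; it does not apply.
Duty = ¥103,722.59 × 6% = ¥6,223.36.
Line 3 (59.10, Zorar, 529 kg, ¥120,977.01):
Base rate for 59.10 is 3%.
59.10 has an FTA preferential rate, but origin Zorar is not Bralesta; base rate stands.
The additional-duty order on 59.10 targets Galova, not Zorar; it does not apply.
Duty = ¥120,977.01 × 3% = ¥3,629.31.
Total = ¥7,829.35 + ¥6,223.36 + ¥3,629.31 = ¥17,682.02.

¥17,682.02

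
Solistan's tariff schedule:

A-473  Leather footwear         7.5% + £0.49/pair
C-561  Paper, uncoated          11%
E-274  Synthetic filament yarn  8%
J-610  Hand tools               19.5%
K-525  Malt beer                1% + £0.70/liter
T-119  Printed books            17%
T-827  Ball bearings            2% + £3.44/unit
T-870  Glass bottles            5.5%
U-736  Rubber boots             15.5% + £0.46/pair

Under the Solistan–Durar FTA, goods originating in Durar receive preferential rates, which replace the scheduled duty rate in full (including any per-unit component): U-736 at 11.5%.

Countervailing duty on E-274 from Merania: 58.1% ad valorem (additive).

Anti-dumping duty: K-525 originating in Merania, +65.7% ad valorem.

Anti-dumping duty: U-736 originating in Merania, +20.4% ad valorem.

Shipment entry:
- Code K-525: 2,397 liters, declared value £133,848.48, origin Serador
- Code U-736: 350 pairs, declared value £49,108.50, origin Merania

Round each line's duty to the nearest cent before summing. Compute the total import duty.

£20,807.33

Line 1 (K-525, Serador, 2,397 liters, £133,848.48):
Base rate for K-525 is 1% + £0.70/liter.
The additional-duty order on K-525 targets Merania, not Serador; it does not apply.
Duty = £133,848.48 × 1% + 2,397 × £0.70 = £3,016.38.
Line 2 (U-736, Merania, 350 pairs, £49,108.50):
Base rate for U-736 is 15.5% + £0.46/pair.
U-736 has an FTA preferential rate, but origin Merania is not Durar; base rate stands.
Additional duty on U-736 from Merania: +20.4%. Applied ad valorem rate: 15.5% + 20.4% = 35.9%.
Duty = £49,108.50 × 35.9% + 350 × £0.46 = £17,790.95.
Total = £3,016.38 + £17,790.95 = £20,807.33.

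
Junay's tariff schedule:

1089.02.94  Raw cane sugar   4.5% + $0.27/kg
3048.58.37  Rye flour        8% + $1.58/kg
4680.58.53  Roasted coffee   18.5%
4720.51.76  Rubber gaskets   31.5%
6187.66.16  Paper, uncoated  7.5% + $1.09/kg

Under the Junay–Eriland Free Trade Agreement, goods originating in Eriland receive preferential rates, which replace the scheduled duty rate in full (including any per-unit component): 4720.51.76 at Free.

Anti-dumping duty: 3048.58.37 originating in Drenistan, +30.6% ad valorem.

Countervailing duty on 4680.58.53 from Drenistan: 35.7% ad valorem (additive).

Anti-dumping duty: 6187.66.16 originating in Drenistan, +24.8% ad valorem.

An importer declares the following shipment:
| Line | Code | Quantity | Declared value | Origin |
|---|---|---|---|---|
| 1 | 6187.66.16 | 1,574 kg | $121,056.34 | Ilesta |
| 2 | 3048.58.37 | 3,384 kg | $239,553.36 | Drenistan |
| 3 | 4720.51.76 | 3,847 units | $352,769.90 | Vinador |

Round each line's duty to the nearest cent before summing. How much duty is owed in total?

$219,731.73

Line 1 (6187.66.16, Ilesta, 1,574 kg, $121,056.34):
Base rate for 6187.66.16 is 7.5% + $1.09/kg.
The additional-duty order on 6187.66.16 targets Drenistan, not Ilesta; it does not apply.
Duty = $121,056.34 × 7.5% + 1,574 × $1.09 = $10,794.89.
Line 2 (3048.58.37, Drenistan, 3,384 kg, $239,553.36):
Base rate for 3048.58.37 is 8% + $1.58/kg.
Additional duty on 3048.58.37 from Drenistan: +30.6%. Applied ad valorem rate: 8% + 30.6% = 38.6%.
Duty = $239,553.36 × 38.6% + 3,384 × $1.58 = $97,814.32.
Line 3 (4720.51.76, Vinador, 3,847 units, $352,769.90):
Base rate for 4720.51.76 is 31.5%.
4720.51.76 has an FTA preferential rate, but origin Vinador is not Eriland; base rate stands.
Duty = $352,769.90 × 31.5% = $111,122.52.
Total = $10,794.89 + $97,814.32 + $111,122.52 = $219,731.73.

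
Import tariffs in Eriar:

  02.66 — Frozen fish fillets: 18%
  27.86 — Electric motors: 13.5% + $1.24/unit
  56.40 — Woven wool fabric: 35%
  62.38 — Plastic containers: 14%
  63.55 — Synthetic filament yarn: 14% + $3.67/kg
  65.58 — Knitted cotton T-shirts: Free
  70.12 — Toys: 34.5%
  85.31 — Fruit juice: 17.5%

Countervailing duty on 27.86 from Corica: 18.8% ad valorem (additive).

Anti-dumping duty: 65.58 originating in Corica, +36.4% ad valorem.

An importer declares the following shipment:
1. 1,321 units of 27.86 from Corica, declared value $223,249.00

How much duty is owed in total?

$73,747.47

Line 1 (27.86, Corica, 1,321 units, $223,249.00):
Base rate for 27.86 is 13.5% + $1.24/unit.
Additional duty on 27.86 from Corica: +18.8%. Applied ad valorem rate: 13.5% + 18.8% = 32.3%.
Duty = $223,249.00 × 32.3% + 1,321 × $1.24 = $73,747.47.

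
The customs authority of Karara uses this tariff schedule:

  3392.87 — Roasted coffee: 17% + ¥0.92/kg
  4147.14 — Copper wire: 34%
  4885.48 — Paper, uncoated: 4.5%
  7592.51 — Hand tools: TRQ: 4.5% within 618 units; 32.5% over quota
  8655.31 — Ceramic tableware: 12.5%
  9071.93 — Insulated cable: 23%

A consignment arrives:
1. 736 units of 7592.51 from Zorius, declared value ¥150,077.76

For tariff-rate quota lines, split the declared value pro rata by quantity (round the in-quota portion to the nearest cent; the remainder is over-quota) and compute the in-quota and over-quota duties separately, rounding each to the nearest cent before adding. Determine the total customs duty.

¥13,490.69

Line 1 (7592.51, Zorius, 736 units, ¥150,077.76):
Code 7592.51 is under a tariff-rate quota (threshold 618 units). In-quota: 618 units at 4.5%; over-quota: 118 units at 32.5%.
Pro-rata value split: in-quota = ¥150,077.76 × 618/736 = ¥126,016.38; over-quota = ¥150,077.76 − ¥126,016.38 = ¥24,061.38.
In-quota duty = ¥126,016.38 × 4.5% = ¥5,670.74. Over-quota duty = ¥24,061.38 × 32.5% = ¥7,819.95.
Line duty = ¥5,670.74 + ¥7,819.95 = ¥13,490.69.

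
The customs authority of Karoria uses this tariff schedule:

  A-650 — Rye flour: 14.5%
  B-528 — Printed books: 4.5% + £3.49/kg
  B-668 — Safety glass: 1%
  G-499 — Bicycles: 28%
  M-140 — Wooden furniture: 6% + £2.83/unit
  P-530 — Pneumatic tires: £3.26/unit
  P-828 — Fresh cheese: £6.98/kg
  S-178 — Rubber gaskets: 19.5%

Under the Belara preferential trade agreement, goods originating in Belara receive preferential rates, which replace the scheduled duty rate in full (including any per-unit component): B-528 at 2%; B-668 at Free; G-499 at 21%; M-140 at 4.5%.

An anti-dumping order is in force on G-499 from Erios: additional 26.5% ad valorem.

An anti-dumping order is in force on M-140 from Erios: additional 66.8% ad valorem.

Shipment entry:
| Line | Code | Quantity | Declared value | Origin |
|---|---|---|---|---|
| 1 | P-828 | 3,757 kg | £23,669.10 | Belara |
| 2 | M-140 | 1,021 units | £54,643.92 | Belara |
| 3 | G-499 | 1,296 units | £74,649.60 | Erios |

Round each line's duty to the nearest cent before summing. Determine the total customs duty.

Line 1 (P-828, Belara, 3,757 kg, £23,669.10):
Base rate for P-828 is £6.98/kg.
Origin Belara is the FTA partner but P-828 is not on the preference list; base rate stands.
Duty = 3,757 × £6.98 = £26,223.86.
Line 2 (M-140, Belara, 1,021 units, £54,643.92):
Base rate for M-140 is 6% + £2.83/unit.
Origin Belara qualifies under the Karoria–Belara agreement and M-140 is covered: preferential rate 4.5% applies instead.
The additional-duty order on M-140 targets Erios, not Belara; it does not apply.
Duty = £54,643.92 × 4.5% = £2,458.98.
Line 3 (G-499, Erios, 1,296 units, £74,649.60):
Base rate for G-499 is 28%.
G-499 has an FTA preferential rate, but origin Erios is not Belara; base rate stands.
Additional duty on G-499 from Erios: +26.5%. Applied ad valorem rate: 28% + 26.5% = 54.5%.
Duty = £74,649.60 × 54.5% = £40,684.03.
Total = £26,223.86 + £2,458.98 + £40,684.03 = £69,366.87.

£69,366.87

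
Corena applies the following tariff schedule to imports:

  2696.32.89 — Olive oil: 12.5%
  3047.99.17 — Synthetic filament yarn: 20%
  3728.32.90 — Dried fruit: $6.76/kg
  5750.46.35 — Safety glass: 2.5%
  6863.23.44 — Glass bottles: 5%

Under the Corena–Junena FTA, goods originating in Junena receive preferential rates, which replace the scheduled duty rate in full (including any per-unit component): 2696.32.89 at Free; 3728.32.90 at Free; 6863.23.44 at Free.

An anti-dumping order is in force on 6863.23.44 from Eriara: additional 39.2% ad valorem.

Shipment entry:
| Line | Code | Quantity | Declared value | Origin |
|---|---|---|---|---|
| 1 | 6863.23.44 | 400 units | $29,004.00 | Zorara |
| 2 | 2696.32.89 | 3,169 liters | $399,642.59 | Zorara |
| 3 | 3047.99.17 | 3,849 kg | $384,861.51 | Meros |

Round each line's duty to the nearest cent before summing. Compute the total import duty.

Line 1 (6863.23.44, Zorara, 400 units, $29,004.00):
Base rate for 6863.23.44 is 5%.
6863.23.44 has an FTA preferential rate, but origin Zorara is not Junena; base rate stands.
The additional-duty order on 6863.23.44 targets Eriara, not Zorara; it does not apply.
Duty = $29,004.00 × 5% = $1,450.20.
Line 2 (2696.32.89, Zorara, 3,169 liters, $399,642.59):
Base rate for 2696.32.89 is 12.5%.
2696.32.89 has an FTA preferential rate, but origin Zorara is not Junena; base rate stands.
Duty = $399,642.59 × 12.5% = $49,955.32.
Line 3 (3047.99.17, Meros, 3,849 kg, $384,861.51):
Base rate for 3047.99.17 is 20%.
Duty = $384,861.51 × 20% = $76,972.30.
Total = $1,450.20 + $49,955.32 + $76,972.30 = $128,377.82.

$128,377.82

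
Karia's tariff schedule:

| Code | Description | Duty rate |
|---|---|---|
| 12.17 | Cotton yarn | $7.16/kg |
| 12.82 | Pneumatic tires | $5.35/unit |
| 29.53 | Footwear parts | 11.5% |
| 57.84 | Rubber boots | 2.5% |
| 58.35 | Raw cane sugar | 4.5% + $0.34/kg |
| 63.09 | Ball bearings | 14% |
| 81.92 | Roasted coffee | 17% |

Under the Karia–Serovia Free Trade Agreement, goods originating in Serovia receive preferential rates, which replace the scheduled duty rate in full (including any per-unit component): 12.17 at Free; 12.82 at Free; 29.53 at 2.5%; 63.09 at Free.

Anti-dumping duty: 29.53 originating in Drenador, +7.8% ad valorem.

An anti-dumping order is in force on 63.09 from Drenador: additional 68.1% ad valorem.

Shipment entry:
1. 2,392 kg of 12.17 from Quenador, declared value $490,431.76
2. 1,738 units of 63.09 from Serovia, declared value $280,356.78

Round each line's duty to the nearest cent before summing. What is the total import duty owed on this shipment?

$17,126.72

Line 1 (12.17, Quenador, 2,392 kg, $490,431.76):
Base rate for 12.17 is $7.16/kg.
12.17 has an FTA preferential rate, but origin Quenador is not Serovia; base rate stands.
Duty = 2,392 × $7.16 = $17,126.72.
Line 2 (63.09, Serovia, 1,738 units, $280,356.78):
Base rate for 63.09 is 14%.
Origin Serovia qualifies under the Karia–Serovia agreement and 63.09 is covered: preferential rate Free applies instead.
The additional-duty order on 63.09 targets Drenador, not Serovia; it does not apply.
Duty = $280,356.78 × 0% = $0.00.
Total = $17,126.72 + $0.00 = $17,126.72.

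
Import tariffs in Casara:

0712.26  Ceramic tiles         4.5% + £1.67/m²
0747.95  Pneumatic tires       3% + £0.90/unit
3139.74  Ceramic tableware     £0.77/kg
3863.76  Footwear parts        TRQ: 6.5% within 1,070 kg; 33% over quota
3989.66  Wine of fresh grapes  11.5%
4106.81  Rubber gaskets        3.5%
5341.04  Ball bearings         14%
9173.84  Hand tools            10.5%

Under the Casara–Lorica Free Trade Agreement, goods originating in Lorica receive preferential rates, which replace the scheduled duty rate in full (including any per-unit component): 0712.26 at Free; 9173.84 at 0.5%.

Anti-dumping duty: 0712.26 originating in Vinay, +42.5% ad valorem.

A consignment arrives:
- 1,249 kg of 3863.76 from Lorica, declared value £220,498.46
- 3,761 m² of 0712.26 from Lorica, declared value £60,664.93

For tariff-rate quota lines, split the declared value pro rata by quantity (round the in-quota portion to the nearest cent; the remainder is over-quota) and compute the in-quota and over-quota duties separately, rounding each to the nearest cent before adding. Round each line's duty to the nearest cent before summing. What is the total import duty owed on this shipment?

Line 1 (3863.76, Lorica, 1,249 kg, £220,498.46):
Code 3863.76 is under a tariff-rate quota (threshold 1,070 kg). In-quota: 1,070 kg at 6.5%; over-quota: 179 kg at 33%.
Pro-rata value split: in-quota = £220,498.46 × 1,070/1,249 = £188,897.80; over-quota = £220,498.46 − £188,897.80 = £31,600.66.
In-quota duty = £188,897.80 × 6.5% = £12,278.36. Over-quota duty = £31,600.66 × 33% = £10,428.22.
Line duty = £12,278.36 + £10,428.22 = £22,706.58.
Line 2 (0712.26, Lorica, 3,761 m², £60,664.93):
Base rate for 0712.26 is 4.5% + £1.67/m².
Origin Lorica qualifies under the Casara–Lorica agreement and 0712.26 is covered: preferential rate Free applies instead.
The additional-duty order on 0712.26 targets Vinay, not Lorica; it does not apply.
Duty = £60,664.93 × 0% = £0.00.
Total = £22,706.58 + £0.00 = £22,706.58.

£22,706.58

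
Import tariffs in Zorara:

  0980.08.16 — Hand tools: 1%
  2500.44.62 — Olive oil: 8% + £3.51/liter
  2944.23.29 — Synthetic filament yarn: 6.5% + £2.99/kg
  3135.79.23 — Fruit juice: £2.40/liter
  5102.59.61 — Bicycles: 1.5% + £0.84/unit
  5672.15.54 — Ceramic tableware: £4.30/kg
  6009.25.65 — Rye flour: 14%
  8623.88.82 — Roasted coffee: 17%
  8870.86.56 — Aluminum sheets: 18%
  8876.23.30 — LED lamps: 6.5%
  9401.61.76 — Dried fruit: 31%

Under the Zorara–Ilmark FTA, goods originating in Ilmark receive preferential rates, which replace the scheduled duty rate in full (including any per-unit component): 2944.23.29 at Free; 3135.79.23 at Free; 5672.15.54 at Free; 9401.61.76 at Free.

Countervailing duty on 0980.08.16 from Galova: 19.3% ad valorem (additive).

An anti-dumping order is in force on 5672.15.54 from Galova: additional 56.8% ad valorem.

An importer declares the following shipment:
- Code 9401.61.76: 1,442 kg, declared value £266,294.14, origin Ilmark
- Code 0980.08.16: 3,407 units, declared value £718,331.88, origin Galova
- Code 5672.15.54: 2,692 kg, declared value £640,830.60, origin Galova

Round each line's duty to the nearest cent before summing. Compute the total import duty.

Line 1 (9401.61.76, Ilmark, 1,442 kg, £266,294.14):
Base rate for 9401.61.76 is 31%.
Origin Ilmark qualifies under the Zorara–Ilmark agreement and 9401.61.76 is covered: preferential rate Free applies instead.
Duty = £266,294.14 × 0% = £0.00.
Line 2 (0980.08.16, Galova, 3,407 units, £718,331.88):
Base rate for 0980.08.16 is 1%.
Additional duty on 0980.08.16 from Galova: +19.3%. Applied ad valorem rate: 1% + 19.3% = 20.3%.
Duty = £718,331.88 × 20.3% = £145,821.37.
Line 3 (5672.15.54, Galova, 2,692 kg, £640,830.60):
Base rate for 5672.15.54 is £4.30/kg.
5672.15.54 has an FTA preferential rate, but origin Galova is not Ilmark; base rate stands.
Additional duty on 5672.15.54 from Galova: +56.8% ad valorem. Applied ad valorem rate = 56.8%.
Duty = £640,830.60 × 56.8% + 2,692 × £4.30 = £375,567.38.
Total = £0.00 + £145,821.37 + £375,567.38 = £521,388.75.

£521,388.75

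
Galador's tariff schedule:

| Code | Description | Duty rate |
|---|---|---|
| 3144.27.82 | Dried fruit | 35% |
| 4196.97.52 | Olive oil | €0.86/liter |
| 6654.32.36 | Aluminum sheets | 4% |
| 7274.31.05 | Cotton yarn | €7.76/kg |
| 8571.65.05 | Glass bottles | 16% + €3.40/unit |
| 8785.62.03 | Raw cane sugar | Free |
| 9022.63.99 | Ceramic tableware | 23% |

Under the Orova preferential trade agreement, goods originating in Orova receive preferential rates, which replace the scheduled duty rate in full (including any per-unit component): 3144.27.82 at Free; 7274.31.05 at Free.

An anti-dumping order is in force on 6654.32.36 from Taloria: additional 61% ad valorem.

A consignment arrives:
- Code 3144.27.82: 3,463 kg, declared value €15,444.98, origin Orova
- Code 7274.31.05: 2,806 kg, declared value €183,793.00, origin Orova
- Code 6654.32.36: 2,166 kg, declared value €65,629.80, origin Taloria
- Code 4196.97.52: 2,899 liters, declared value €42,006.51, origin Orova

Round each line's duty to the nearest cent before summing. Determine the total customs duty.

Line 1 (3144.27.82, Orova, 3,463 kg, €15,444.98):
Base rate for 3144.27.82 is 35%.
Origin Orova qualifies under the Galador–Orova agreement and 3144.27.82 is covered: preferential rate Free applies instead.
Duty = €15,444.98 × 0% = €0.00.
Line 2 (7274.31.05, Orova, 2,806 kg, €183,793.00):
Base rate for 7274.31.05 is €7.76/kg.
Origin Orova qualifies under the Galador–Orova agreement and 7274.31.05 is covered: preferential rate Free applies instead.
Duty = €183,793.00 × 0% = €0.00.
Line 3 (6654.32.36, Taloria, 2,166 kg, €65,629.80):
Base rate for 6654.32.36 is 4%.
Additional duty on 6654.32.36 from Taloria: +61%. Applied ad valorem rate: 4% + 61% = 65%.
Duty = €65,629.80 × 65% = €42,659.37.
Line 4 (4196.97.52, Orova, 2,899 liters, €42,006.51):
Base rate for 4196.97.52 is €0.86/liter.
Origin Orova is the FTA partner but 4196.97.52 is not on the preference list; base rate stands.
Duty = 2,899 × €0.86 = €2,493.14.
Total = €0.00 + €0.00 + €42,659.37 + €2,493.14 = €45,152.51.

€45,152.51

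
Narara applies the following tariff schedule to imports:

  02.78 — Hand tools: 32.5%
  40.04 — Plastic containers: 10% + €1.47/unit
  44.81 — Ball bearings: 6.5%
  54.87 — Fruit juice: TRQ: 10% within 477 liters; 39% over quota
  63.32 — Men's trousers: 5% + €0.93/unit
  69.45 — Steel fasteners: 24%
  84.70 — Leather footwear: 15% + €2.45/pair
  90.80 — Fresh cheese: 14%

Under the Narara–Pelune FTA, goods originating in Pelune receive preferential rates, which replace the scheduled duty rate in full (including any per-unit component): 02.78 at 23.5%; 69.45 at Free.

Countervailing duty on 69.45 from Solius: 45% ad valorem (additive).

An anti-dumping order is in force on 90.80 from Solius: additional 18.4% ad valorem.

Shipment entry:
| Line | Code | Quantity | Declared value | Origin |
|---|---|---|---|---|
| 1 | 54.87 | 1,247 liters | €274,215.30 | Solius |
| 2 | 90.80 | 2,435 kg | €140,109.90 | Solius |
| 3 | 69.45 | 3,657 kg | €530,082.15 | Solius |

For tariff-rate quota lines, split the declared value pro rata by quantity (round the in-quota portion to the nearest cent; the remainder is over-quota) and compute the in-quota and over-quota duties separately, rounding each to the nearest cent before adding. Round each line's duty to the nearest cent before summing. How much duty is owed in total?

€487,677.49

Line 1 (54.87, Solius, 1,247 liters, €274,215.30):
Code 54.87 is under a tariff-rate quota (threshold 477 liters). In-quota: 477 liters at 10%; over-quota: 770 liters at 39%.
Pro-rata value split: in-quota = €274,215.30 × 477/1,247 = €104,892.30; over-quota = €274,215.30 − €104,892.30 = €169,323.00.
In-quota duty = €104,892.30 × 10% = €10,489.23. Over-quota duty = €169,323.00 × 39% = €66,035.97.
Line duty = €10,489.23 + €66,035.97 = €76,525.20.
Line 2 (90.80, Solius, 2,435 kg, €140,109.90):
Base rate for 90.80 is 14%.
Additional duty on 90.80 from Solius: +18.4%. Applied ad valorem rate: 14% + 18.4% = 32.4%.
Duty = €140,109.90 × 32.4% = €45,395.61.
Line 3 (69.45, Solius, 3,657 kg, €530,082.15):
Base rate for 69.45 is 24%.
69.45 has an FTA preferential rate, but origin Solius is not Pelune; base rate stands.
Additional duty on 69.45 from Solius: +45%. Applied ad valorem rate: 24% + 45% = 69%.
Duty = €530,082.15 × 69% = €365,756.68.
Total = €76,525.20 + €45,395.61 + €365,756.68 = €487,677.49.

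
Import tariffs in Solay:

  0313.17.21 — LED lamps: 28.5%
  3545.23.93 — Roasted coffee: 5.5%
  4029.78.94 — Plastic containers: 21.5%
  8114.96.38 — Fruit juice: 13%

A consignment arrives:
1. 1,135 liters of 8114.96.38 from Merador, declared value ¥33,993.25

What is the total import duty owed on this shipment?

Line 1 (8114.96.38, Merador, 1,135 liters, ¥33,993.25):
Base rate for 8114.96.38 is 13%.
Duty = ¥33,993.25 × 13% = ¥4,419.12.

¥4,419.12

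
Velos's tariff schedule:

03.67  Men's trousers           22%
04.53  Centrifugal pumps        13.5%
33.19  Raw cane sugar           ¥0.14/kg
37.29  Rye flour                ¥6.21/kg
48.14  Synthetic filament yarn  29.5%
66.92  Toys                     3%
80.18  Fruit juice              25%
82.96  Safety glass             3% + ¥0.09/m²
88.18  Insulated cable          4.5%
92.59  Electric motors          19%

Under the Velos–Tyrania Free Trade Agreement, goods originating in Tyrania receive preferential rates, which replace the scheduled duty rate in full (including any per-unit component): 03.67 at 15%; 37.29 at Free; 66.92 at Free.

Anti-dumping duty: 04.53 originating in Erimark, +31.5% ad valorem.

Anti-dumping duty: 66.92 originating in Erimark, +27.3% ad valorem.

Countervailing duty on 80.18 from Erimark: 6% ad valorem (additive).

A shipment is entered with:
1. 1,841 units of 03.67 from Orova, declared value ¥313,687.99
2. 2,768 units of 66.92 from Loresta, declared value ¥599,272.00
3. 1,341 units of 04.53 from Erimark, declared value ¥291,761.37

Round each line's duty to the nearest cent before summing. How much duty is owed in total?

¥218,282.14

Line 1 (03.67, Orova, 1,841 units, ¥313,687.99):
Base rate for 03.67 is 22%.
03.67 has an FTA preferential rate, but origin Orova is not Tyrania; base rate stands.
Duty = ¥313,687.99 × 22% = ¥69,011.36.
Line 2 (66.92, Loresta, 2,768 units, ¥599,272.00):
Base rate for 66.92 is 3%.
66.92 has an FTA preferential rate, but origin Loresta is not Tyrania; base rate stands.
The additional-duty order on 66.92 targets Erimark, not Loresta; it does not apply.
Duty = ¥599,272.00 × 3% = ¥17,978.16.
Line 3 (04.53, Erimark, 1,341 units, ¥291,761.37):
Base rate for 04.53 is 13.5%.
Additional duty on 04.53 from Erimark: +31.5%. Applied ad valorem rate: 13.5% + 31.5% = 45%.
Duty = ¥291,761.37 × 45% = ¥131,292.62.
Total = ¥69,011.36 + ¥17,978.16 + ¥131,292.62 = ¥218,282.14.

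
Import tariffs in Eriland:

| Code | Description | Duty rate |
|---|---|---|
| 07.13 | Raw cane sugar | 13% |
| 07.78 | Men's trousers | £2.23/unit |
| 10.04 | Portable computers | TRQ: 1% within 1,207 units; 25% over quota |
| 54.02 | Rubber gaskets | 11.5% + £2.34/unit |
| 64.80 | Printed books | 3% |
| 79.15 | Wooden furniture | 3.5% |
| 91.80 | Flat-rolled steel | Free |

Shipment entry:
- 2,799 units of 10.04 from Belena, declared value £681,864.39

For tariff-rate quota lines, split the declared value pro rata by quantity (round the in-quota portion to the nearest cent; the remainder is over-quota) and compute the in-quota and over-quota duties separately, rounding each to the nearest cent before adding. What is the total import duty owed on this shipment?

£99,897.15

Line 1 (10.04, Belena, 2,799 units, £681,864.39):
Code 10.04 is under a tariff-rate quota (threshold 1,207 units). In-quota: 1,207 units at 1%; over-quota: 1,592 units at 25%.
Pro-rata value split: in-quota = £681,864.39 × 1,207/2,799 = £294,037.27; over-quota = £681,864.39 − £294,037.27 = £387,827.12.
In-quota duty = £294,037.27 × 1% = £2,940.37. Over-quota duty = £387,827.12 × 25% = £96,956.78.
Line duty = £2,940.37 + £96,956.78 = £99,897.15.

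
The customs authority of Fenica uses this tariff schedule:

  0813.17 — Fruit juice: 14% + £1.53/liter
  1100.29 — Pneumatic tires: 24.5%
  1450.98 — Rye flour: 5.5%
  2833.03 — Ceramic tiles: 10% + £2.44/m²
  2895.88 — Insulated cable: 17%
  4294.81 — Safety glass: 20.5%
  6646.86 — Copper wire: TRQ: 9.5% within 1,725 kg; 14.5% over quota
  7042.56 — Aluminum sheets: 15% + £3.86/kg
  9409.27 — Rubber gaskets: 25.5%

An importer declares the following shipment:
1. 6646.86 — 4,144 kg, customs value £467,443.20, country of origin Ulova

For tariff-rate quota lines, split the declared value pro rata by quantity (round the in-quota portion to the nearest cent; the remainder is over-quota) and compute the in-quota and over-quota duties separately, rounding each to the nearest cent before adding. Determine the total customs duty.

Line 1 (6646.86, Ulova, 4,144 kg, £467,443.20):
Code 6646.86 is under a tariff-rate quota (threshold 1,725 kg). In-quota: 1,725 kg at 9.5%; over-quota: 2,419 kg at 14.5%.
Pro-rata value split: in-quota = £467,443.20 × 1,725/4,144 = £194,580.00; over-quota = £467,443.20 − £194,580.00 = £272,863.20.
In-quota duty = £194,580.00 × 9.5% = £18,485.10. Over-quota duty = £272,863.20 × 14.5% = £39,565.16.
Line duty = £18,485.10 + £39,565.16 = £58,050.26.

£58,050.26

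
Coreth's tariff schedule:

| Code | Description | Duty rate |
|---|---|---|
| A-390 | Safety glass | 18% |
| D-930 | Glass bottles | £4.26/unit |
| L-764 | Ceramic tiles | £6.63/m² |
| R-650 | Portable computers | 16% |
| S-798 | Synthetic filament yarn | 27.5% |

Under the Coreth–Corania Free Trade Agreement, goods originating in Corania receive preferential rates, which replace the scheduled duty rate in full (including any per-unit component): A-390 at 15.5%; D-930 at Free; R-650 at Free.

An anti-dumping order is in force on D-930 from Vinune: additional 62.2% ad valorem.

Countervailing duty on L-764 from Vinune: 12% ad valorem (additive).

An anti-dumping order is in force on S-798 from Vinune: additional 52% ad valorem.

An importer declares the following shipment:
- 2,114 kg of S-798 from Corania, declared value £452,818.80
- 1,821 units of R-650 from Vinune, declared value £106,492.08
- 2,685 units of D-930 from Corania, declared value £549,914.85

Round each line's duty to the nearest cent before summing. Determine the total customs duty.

Line 1 (S-798, Corania, 2,114 kg, £452,818.80):
Base rate for S-798 is 27.5%.
Origin Corania is the FTA partner but S-798 is not on the preference list; base rate stands.
The additional-duty order on S-798 targets Vinune, not Corania; it does not apply.
Duty = £452,818.80 × 27.5% = £124,525.17.
Line 2 (R-650, Vinune, 1,821 units, £106,492.08):
Base rate for R-650 is 16%.
R-650 has an FTA preferential rate, but origin Vinune is not Corania; base rate stands.
Duty = £106,492.08 × 16% = £17,038.73.
Line 3 (D-930, Corania, 2,685 units, £549,914.85):
Base rate for D-930 is £4.26/unit.
Origin Corania qualifies under the Coreth–Corania agreement and D-930 is covered: preferential rate Free applies instead.
The additional-duty order on D-930 targets Vinune, not Corania; it does not apply.
Duty = £549,914.85 × 0% = £0.00.
Total = £124,525.17 + £17,038.73 + £0.00 = £141,563.90.

£141,563.90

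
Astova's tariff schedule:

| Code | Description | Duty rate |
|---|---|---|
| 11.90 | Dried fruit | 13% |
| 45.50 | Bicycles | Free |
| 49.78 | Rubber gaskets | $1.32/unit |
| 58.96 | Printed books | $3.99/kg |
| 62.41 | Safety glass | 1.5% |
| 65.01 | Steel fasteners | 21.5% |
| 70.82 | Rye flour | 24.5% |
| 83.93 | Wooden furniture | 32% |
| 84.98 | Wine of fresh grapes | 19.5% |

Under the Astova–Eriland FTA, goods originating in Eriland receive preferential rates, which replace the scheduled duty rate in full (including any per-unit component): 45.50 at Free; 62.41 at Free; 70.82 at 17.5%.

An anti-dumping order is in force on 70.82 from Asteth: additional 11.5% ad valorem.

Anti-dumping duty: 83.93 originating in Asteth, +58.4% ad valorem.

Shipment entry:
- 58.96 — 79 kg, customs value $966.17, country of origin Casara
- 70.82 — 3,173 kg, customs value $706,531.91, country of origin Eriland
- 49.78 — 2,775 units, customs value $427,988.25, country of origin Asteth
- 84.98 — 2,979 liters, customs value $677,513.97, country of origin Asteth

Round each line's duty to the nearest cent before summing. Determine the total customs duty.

$259,736.51

Line 1 (58.96, Casara, 79 kg, $966.17):
Base rate for 58.96 is $3.99/kg.
Duty = 79 × $3.99 = $315.21.
Line 2 (70.82, Eriland, 3,173 kg, $706,531.91):
Base rate for 70.82 is 24.5%.
Origin Eriland qualifies under the Astova–Eriland agreement and 70.82 is covered: preferential rate 17.5% applies instead.
The additional-duty order on 70.82 targets Asteth, not Eriland; it does not apply.
Duty = $706,531.91 × 17.5% = $123,643.08.
Line 3 (49.78, Asteth, 2,775 units, $427,988.25):
Base rate for 49.78 is $1.32/unit.
Duty = 2,775 × $1.32 = $3,663.00.
Line 4 (84.98, Asteth, 2,979 liters, $677,513.97):
Base rate for 84.98 is 19.5%.
Duty = $677,513.97 × 19.5% = $132,115.22.
Total = $315.21 + $123,643.08 + $3,663.00 + $132,115.22 = $259,736.51.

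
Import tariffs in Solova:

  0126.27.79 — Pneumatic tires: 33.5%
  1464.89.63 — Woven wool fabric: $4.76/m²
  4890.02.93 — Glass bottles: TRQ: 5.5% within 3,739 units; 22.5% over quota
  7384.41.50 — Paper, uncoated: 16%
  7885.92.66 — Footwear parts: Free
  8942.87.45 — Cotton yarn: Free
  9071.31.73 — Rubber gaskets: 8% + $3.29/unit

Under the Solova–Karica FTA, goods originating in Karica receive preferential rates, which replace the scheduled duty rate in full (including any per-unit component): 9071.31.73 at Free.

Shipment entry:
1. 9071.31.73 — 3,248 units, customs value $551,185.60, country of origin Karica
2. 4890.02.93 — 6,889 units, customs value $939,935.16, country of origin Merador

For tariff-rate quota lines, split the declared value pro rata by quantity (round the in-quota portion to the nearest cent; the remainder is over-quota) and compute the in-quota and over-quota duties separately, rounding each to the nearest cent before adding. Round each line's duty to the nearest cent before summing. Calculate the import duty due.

$124,760.05

Line 1 (9071.31.73, Karica, 3,248 units, $551,185.60):
Base rate for 9071.31.73 is 8% + $3.29/unit.
Origin Karica qualifies under the Solova–Karica agreement and 9071.31.73 is covered: preferential rate Free applies instead.
Duty = $551,185.60 × 0% = $0.00.
Line 2 (4890.02.93, Merador, 6,889 units, $939,935.16):
Code 4890.02.93 is under a tariff-rate quota (threshold 3,739 units). In-quota: 3,739 units at 5.5%; over-quota: 3,150 units at 22.5%.
Pro-rata value split: in-quota = $939,935.16 × 3,739/6,889 = $510,149.16; over-quota = $939,935.16 − $510,149.16 = $429,786.00.
In-quota duty = $510,149.16 × 5.5% = $28,058.20. Over-quota duty = $429,786.00 × 22.5% = $96,701.85.
Line duty = $28,058.20 + $96,701.85 = $124,760.05.
Total = $0.00 + $124,760.05 = $124,760.05.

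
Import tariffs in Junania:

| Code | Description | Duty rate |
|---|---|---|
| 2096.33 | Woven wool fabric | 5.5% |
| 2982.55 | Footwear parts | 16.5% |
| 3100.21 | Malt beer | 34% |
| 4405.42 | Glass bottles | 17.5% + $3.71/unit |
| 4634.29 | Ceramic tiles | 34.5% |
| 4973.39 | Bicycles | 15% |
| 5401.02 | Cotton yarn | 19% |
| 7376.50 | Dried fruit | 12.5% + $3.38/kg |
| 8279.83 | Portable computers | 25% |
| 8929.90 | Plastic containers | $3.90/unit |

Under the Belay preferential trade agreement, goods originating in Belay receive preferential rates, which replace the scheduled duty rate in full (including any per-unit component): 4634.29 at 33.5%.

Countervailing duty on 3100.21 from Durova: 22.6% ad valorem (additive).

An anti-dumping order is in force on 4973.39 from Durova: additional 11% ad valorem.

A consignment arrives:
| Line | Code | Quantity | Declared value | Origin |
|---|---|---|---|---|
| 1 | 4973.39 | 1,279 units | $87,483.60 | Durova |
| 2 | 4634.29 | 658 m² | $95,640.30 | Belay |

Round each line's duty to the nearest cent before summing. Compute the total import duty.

$54,785.24

Line 1 (4973.39, Durova, 1,279 units, $87,483.60):
Base rate for 4973.39 is 15%.
Additional duty on 4973.39 from Durova: +11%. Applied ad valorem rate: 15% + 11% = 26%.
Duty = $87,483.60 × 26% = $22,745.74.
Line 2 (4634.29, Belay, 658 m², $95,640.30):
Base rate for 4634.29 is 34.5%.
Origin Belay qualifies under the Junania–Belay agreement and 4634.29 is covered: preferential rate 33.5% applies instead.
Duty = $95,640.30 × 33.5% = $32,039.50.
Total = $22,745.74 + $32,039.50 = $54,785.24.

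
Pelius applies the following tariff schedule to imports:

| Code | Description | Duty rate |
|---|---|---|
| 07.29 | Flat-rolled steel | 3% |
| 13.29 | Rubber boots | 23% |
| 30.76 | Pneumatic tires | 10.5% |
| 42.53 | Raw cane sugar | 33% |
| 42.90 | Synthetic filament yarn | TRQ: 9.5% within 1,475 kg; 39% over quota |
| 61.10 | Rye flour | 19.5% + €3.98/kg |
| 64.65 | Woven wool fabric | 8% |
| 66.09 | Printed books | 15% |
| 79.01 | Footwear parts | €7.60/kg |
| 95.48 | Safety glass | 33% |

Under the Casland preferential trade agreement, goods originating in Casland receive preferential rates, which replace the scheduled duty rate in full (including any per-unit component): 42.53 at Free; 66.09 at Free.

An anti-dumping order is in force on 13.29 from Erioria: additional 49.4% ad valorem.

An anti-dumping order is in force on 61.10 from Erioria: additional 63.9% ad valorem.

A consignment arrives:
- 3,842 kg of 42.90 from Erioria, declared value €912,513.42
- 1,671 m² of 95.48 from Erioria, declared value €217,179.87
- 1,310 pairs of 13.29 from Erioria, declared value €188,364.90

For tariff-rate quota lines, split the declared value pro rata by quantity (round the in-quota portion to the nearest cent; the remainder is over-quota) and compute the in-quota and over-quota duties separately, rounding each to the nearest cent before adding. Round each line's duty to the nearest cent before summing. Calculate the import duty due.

Line 1 (42.90, Erioria, 3,842 kg, €912,513.42):
Code 42.90 is under a tariff-rate quota (threshold 1,475 kg). In-quota: 1,475 kg at 9.5%; over-quota: 2,367 kg at 39%.
Pro-rata value split: in-quota = €912,513.42 × 1,475/3,842 = €350,327.25; over-quota = €912,513.42 − €350,327.25 = €562,186.17.
In-quota duty = €350,327.25 × 9.5% = €33,281.09. Over-quota duty = €562,186.17 × 39% = €219,252.61.
Line duty = €33,281.09 + €219,252.61 = €252,533.70.
Line 2 (95.48, Erioria, 1,671 m², €217,179.87):
Base rate for 95.48 is 33%.
Duty = €217,179.87 × 33% = €71,669.36.
Line 3 (13.29, Erioria, 1,310 pairs, €188,364.90):
Base rate for 13.29 is 23%.
Additional duty on 13.29 from Erioria: +49.4%. Applied ad valorem rate: 23% + 49.4% = 72.4%.
Duty = €188,364.90 × 72.4% = €136,376.19.
Total = €252,533.70 + €71,669.36 + €136,376.19 = €460,579.25.

€460,579.25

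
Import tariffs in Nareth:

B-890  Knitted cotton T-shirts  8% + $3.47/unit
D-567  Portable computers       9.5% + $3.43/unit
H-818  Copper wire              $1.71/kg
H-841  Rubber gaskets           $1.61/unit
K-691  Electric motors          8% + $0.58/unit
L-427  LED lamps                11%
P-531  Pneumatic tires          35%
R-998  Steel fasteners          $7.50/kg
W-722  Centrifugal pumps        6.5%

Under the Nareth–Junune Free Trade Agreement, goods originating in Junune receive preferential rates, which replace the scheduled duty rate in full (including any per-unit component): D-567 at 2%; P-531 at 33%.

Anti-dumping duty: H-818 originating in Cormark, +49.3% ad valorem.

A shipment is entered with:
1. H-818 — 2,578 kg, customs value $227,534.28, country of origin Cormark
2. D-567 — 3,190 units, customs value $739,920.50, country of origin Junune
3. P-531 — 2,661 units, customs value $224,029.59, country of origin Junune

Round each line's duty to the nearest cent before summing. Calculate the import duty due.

Line 1 (H-818, Cormark, 2,578 kg, $227,534.28):
Base rate for H-818 is $1.71/kg.
Additional duty on H-818 from Cormark: +49.3% ad valorem. Applied ad valorem rate = 49.3%.
Duty = $227,534.28 × 49.3% + 2,578 × $1.71 = $116,582.78.
Line 2 (D-567, Junune, 3,190 units, $739,920.50):
Base rate for D-567 is 9.5% + $3.43/unit.
Origin Junune qualifies under the Nareth–Junune agreement and D-567 is covered: preferential rate 2% applies instead.
Duty = $739,920.50 × 2% = $14,798.41.
Line 3 (P-531, Junune, 2,661 units, $224,029.59):
Base rate for P-531 is 35%.
Origin Junune qualifies under the Nareth–Junune agreement and P-531 is covered: preferential rate 33% applies instead.
Duty = $224,029.59 × 33% = $73,929.76.
Total = $116,582.78 + $14,798.41 + $73,929.76 = $205,310.95.

$205,310.95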